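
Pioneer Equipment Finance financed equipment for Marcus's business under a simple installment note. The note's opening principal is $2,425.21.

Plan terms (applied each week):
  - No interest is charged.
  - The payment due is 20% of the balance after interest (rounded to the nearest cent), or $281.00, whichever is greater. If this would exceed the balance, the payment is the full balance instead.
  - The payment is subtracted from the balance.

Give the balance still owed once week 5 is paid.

Week 1: opening $2,425.21; payment $485.04; balance $1,940.17
Week 2: opening $1,940.17; payment $388.03; balance $1,552.14
Week 3: opening $1,552.14; payment $310.43; balance $1,241.71
Week 4: opening $1,241.71; payment $281.00; balance $960.71
Week 5: opening $960.71; payment $281.00; balance $679.71

$679.71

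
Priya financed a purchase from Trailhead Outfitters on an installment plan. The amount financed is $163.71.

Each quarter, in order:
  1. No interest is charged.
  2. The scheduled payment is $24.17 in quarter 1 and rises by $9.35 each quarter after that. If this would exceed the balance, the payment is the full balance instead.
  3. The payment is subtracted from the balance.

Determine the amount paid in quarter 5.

Quarter 1: opening $163.71; payment $24.17; balance $139.54
Quarter 2: opening $139.54; payment $33.52; balance $106.02
Quarter 3: opening $106.02; payment $42.87; balance $63.15
Quarter 4: opening $63.15; payment $52.22; balance $10.93
Quarter 5: opening $10.93; payment $10.93; balance $0.00

$10.93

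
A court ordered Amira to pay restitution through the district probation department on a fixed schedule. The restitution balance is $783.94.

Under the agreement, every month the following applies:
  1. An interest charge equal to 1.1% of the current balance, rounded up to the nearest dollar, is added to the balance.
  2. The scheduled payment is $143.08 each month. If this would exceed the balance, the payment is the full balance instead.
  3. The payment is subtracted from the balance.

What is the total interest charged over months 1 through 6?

Month 1: $783.94 +$9.00 interest = $792.94; pay $143.08 → $649.86
Month 2: $649.86 +$8.00 interest = $657.86; pay $143.08 → $514.78
Month 3: $514.78 +$6.00 interest = $520.78; pay $143.08 → $377.70
Month 4: $377.70 +$5.00 interest = $382.70; pay $143.08 → $239.62
Month 5: $239.62 +$3.00 interest = $242.62; pay $143.08 → $99.54
Month 6: $99.54 +$2.00 interest = $101.54; pay $101.54 → $0.00
Total interest: $9.00 + $8.00 + $6.00 + $5.00 + $3.00 + $2.00 = $33.00

$33.00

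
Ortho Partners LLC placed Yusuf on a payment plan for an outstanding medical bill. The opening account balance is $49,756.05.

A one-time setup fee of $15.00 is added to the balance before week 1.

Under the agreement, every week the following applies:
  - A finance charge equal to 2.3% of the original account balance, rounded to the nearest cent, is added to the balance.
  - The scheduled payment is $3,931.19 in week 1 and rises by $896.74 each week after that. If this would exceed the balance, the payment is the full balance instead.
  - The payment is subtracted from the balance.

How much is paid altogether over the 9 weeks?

Week 1: opening $49,771.05; interest $1,144.39 → $50,915.44; payment $3,931.19; balance $46,984.25
Week 2: opening $46,984.25; interest $1,144.39 → $48,128.64; payment $4,827.93; balance $43,300.71
Week 3: opening $43,300.71; interest $1,144.39 → $44,445.10; payment $5,724.67; balance $38,720.43
Week 4: opening $38,720.43; interest $1,144.39 → $39,864.82; payment $6,621.41; balance $33,243.41
Week 5: opening $33,243.41; interest $1,144.39 → $34,387.80; payment $7,518.15; balance $26,869.65
Week 6: opening $26,869.65; interest $1,144.39 → $28,014.04; payment $8,414.89; balance $19,599.15
Week 7: opening $19,599.15; interest $1,144.39 → $20,743.54; payment $9,311.63; balance $11,431.91
Week 8: opening $11,431.91; interest $1,144.39 → $12,576.30; payment $10,208.37; balance $2,367.93
Week 9: opening $2,367.93; interest $1,144.39 → $3,512.32; payment $3,512.32; balance $0.00
Total paid: $60,070.56

$60,070.56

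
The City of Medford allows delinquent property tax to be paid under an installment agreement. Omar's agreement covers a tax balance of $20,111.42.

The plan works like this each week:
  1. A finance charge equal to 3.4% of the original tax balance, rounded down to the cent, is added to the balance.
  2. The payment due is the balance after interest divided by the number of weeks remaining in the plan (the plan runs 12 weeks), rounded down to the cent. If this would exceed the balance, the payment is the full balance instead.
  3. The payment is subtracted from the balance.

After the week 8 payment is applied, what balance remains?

Week 1: $20,111.42 +$683.78 interest = $20,795.20; pay $1,732.93 → $19,062.27
Week 2: $19,062.27 +$683.78 interest = $19,746.05; pay $1,795.09 → $17,950.96
Week 3: $17,950.96 +$683.78 interest = $18,634.74; pay $1,863.47 → $16,771.27
Week 4: $16,771.27 +$683.78 interest = $17,455.05; pay $1,939.45 → $15,515.60
Week 5: $15,515.60 +$683.78 interest = $16,199.38; pay $2,024.92 → $14,174.46
Week 6: $14,174.46 +$683.78 interest = $14,858.24; pay $2,122.60 → $12,735.64
Week 7: $12,735.64 +$683.78 interest = $13,419.42; pay $2,236.57 → $11,182.85
Week 8: $11,182.85 +$683.78 interest = $11,866.63; pay $2,373.32 → $9,493.31

$9,493.31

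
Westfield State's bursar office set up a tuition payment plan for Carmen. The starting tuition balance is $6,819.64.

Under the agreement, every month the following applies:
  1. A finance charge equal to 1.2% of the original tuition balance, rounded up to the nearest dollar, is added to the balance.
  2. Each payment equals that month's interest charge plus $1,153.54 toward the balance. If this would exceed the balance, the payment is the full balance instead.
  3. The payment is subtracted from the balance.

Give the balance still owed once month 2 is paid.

Month 1: $6,819.64 +$82.00 interest = $6,901.64; pay $1,235.54 → $5,666.10
Month 2: $5,666.10 +$82.00 interest = $5,748.10; pay $1,235.54 → $4,512.56

$4,512.56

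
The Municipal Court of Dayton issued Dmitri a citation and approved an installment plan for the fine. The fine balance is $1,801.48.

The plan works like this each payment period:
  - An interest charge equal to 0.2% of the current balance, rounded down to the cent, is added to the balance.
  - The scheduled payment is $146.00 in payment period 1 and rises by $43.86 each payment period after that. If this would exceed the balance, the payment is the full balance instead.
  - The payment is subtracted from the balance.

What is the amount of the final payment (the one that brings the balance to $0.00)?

# | Opening | Interest | Payment | End bal
1 | $1,801.48 | $3.60 | $146.00 | $1,659.08
2 | $1,659.08 | $3.31 | $189.86 | $1,472.53
3 | $1,472.53 | $2.94 | $233.72 | $1,241.75
4 | $1,241.75 | $2.48 | $277.58 | $966.65
5 | $966.65 | $1.93 | $321.44 | $647.14
6 | $647.14 | $1.29 | $365.30 | $283.13
7 | $283.13 | $0.56 | $283.69 | $0.00

$283.69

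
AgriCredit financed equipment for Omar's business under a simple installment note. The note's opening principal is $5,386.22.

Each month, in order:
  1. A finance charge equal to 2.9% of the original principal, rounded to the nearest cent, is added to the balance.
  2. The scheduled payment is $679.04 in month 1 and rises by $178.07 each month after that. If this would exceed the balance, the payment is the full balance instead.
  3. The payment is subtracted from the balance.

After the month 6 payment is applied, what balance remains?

$0.00

# | Opening | Interest | Payment | End bal
1 | $5,386.22 | $156.20 | $679.04 | $4,863.38
2 | $4,863.38 | $156.20 | $857.11 | $4,162.47
3 | $4,162.47 | $156.20 | $1,035.18 | $3,283.49
4 | $3,283.49 | $156.20 | $1,213.25 | $2,226.44
5 | $2,226.44 | $156.20 | $1,391.32 | $991.32
6 | $991.32 | $156.20 | $1,147.52 | $0.00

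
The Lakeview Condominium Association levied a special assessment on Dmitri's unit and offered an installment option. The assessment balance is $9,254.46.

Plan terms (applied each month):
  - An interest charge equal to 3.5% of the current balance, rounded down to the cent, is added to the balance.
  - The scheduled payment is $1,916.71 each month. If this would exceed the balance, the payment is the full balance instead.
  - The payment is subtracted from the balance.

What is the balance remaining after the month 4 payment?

$2,540.85

# | Opening | Interest | Payment | End bal
1 | $9,254.46 | $323.90 | $1,916.71 | $7,661.65
2 | $7,661.65 | $268.15 | $1,916.71 | $6,013.09
3 | $6,013.09 | $210.45 | $1,916.71 | $4,306.83
4 | $4,306.83 | $150.73 | $1,916.71 | $2,540.85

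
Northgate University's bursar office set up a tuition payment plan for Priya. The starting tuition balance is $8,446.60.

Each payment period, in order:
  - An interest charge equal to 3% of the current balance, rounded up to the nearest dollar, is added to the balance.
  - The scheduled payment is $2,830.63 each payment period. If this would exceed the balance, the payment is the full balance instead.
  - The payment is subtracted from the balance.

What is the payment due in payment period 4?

$497.71

Payment period 1: $8,446.60 +$254.00 interest = $8,700.60; pay $2,830.63 → $5,869.97
Payment period 2: $5,869.97 +$177.00 interest = $6,046.97; pay $2,830.63 → $3,216.34
Payment period 3: $3,216.34 +$97.00 interest = $3,313.34; pay $2,830.63 → $482.71
Payment period 4: $482.71 +$15.00 interest = $497.71; pay $497.71 → $0.00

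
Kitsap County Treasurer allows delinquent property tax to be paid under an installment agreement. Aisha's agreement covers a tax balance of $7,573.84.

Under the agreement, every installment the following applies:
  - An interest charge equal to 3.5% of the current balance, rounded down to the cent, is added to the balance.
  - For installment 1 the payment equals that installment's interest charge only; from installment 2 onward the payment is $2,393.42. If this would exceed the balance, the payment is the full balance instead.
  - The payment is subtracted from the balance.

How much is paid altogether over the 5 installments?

$8,441.77

# | Opening | Interest | Payment | End bal
1 | $7,573.84 | $265.08 | $265.08 | $7,573.84
2 | $7,573.84 | $265.08 | $2,393.42 | $5,445.50
3 | $5,445.50 | $190.59 | $2,393.42 | $3,242.67
4 | $3,242.67 | $113.49 | $2,393.42 | $962.74
5 | $962.74 | $33.69 | $996.43 | $0.00
Total paid: $8,441.77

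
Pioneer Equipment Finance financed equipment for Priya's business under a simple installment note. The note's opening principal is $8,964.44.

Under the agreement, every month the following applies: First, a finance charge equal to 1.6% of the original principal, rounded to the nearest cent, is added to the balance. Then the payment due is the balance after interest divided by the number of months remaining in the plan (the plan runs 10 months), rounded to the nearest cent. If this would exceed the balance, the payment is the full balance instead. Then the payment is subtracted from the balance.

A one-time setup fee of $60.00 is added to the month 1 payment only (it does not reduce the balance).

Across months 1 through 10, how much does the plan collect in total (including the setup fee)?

Month 1: $8,964.44 +$143.43 interest = $9,107.87; pay $910.79 (+ $60.00 fee) → $8,197.08
Month 2: $8,197.08 +$143.43 interest = $8,340.51; pay $926.72 → $7,413.79
Month 3: $7,413.79 +$143.43 interest = $7,557.22; pay $944.65 → $6,612.57
Month 4: $6,612.57 +$143.43 interest = $6,756.00; pay $965.14 → $5,790.86
Month 5: $5,790.86 +$143.43 interest = $5,934.29; pay $989.05 → $4,945.24
Month 6: $4,945.24 +$143.43 interest = $5,088.67; pay $1,017.73 → $4,070.94
Month 7: $4,070.94 +$143.43 interest = $4,214.37; pay $1,053.59 → $3,160.78
Month 8: $3,160.78 +$143.43 interest = $3,304.21; pay $1,101.40 → $2,202.81
Month 9: $2,202.81 +$143.43 interest = $2,346.24; pay $1,173.12 → $1,173.12
Month 10: $1,173.12 +$143.43 interest = $1,316.55; pay $1,316.55 → $0.00
Total paid: $10,458.74

$10,458.74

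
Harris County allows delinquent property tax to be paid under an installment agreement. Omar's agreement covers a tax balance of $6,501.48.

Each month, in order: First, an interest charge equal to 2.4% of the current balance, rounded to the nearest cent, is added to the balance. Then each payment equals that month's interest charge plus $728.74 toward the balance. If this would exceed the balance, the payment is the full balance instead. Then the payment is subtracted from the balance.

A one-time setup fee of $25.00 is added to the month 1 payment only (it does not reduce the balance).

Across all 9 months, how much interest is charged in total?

Month 1: opening $6,501.48; interest $156.04 → $6,657.52; payment $884.78 (+ $25.00 fee); balance $5,772.74
Month 2: opening $5,772.74; interest $138.55 → $5,911.29; payment $867.29; balance $5,044.00
Month 3: opening $5,044.00; interest $121.06 → $5,165.06; payment $849.80; balance $4,315.26
Month 4: opening $4,315.26; interest $103.57 → $4,418.83; payment $832.31; balance $3,586.52
Month 5: opening $3,586.52; interest $86.08 → $3,672.60; payment $814.82; balance $2,857.78
Month 6: opening $2,857.78; interest $68.59 → $2,926.37; payment $797.33; balance $2,129.04
Month 7: opening $2,129.04; interest $51.10 → $2,180.14; payment $779.84; balance $1,400.30
Month 8: opening $1,400.30; interest $33.61 → $1,433.91; payment $762.35; balance $671.56
Month 9: opening $671.56; interest $16.12 → $687.68; payment $687.68; balance $0.00
Total interest: $156.04 + $138.55 + $121.06 + $103.57 + $86.08 + $68.59 + $51.10 + $33.61 + $16.12 = $774.72

$774.72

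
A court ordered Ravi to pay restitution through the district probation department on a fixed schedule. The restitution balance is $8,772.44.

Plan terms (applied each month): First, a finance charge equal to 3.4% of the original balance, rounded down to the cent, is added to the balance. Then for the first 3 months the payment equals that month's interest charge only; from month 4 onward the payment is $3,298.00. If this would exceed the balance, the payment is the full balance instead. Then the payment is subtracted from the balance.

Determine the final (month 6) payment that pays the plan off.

Month 1: $8,772.44 +$298.26 interest = $9,070.70; pay $298.26 → $8,772.44
Month 2: $8,772.44 +$298.26 interest = $9,070.70; pay $298.26 → $8,772.44
Month 3: $8,772.44 +$298.26 interest = $9,070.70; pay $298.26 → $8,772.44
Month 4: $8,772.44 +$298.26 interest = $9,070.70; pay $3,298.00 → $5,772.70
Month 5: $5,772.70 +$298.26 interest = $6,070.96; pay $3,298.00 → $2,772.96
Month 6: $2,772.96 +$298.26 interest = $3,071.22; pay $3,071.22 → $0.00

$3,071.22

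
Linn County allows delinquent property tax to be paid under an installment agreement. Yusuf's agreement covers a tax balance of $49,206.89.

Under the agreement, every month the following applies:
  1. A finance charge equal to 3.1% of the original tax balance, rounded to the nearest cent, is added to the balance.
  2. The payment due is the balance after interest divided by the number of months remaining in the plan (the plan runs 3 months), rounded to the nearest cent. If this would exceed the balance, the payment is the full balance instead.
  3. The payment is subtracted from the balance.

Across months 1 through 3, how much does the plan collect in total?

$53,783.12

# | Opening | Interest | Payment | End bal
1 | $49,206.89 | $1,525.41 | $16,910.77 | $33,821.53
2 | $33,821.53 | $1,525.41 | $17,673.47 | $17,673.47
3 | $17,673.47 | $1,525.41 | $19,198.88 | $0.00
Total paid: $53,783.12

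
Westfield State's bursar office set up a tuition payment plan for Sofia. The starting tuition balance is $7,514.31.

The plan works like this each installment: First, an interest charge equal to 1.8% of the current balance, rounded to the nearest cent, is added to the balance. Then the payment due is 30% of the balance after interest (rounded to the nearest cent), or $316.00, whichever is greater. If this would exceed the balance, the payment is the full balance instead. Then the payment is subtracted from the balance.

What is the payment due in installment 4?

Installment 1: opening $7,514.31; interest $135.26 → $7,649.57; payment $2,294.87; balance $5,354.70
Installment 2: opening $5,354.70; interest $96.38 → $5,451.08; payment $1,635.32; balance $3,815.76
Installment 3: opening $3,815.76; interest $68.68 → $3,884.44; payment $1,165.33; balance $2,719.11
Installment 4: opening $2,719.11; interest $48.94 → $2,768.05; payment $830.42; balance $1,937.63

$830.42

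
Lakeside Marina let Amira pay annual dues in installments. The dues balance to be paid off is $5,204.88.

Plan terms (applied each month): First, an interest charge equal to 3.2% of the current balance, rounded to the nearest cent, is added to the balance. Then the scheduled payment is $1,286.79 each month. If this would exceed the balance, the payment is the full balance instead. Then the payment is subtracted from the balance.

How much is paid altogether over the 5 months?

$5,667.54

Month 1: $5,204.88 +$166.56 interest = $5,371.44; pay $1,286.79 → $4,084.65
Month 2: $4,084.65 +$130.71 interest = $4,215.36; pay $1,286.79 → $2,928.57
Month 3: $2,928.57 +$93.71 interest = $3,022.28; pay $1,286.79 → $1,735.49
Month 4: $1,735.49 +$55.54 interest = $1,791.03; pay $1,286.79 → $504.24
Month 5: $504.24 +$16.14 interest = $520.38; pay $520.38 → $0.00
Total paid: $5,667.54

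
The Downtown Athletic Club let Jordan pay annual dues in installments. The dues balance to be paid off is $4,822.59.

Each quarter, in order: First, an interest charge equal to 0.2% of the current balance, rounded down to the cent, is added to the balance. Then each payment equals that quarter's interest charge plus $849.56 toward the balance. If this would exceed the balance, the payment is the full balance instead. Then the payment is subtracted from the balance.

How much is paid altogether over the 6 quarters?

Quarter 1: opening $4,822.59; interest $9.64 → $4,832.23; payment $859.20; balance $3,973.03
Quarter 2: opening $3,973.03; interest $7.94 → $3,980.97; payment $857.50; balance $3,123.47
Quarter 3: opening $3,123.47; interest $6.24 → $3,129.71; payment $855.80; balance $2,273.91
Quarter 4: opening $2,273.91; interest $4.54 → $2,278.45; payment $854.10; balance $1,424.35
Quarter 5: opening $1,424.35; interest $2.84 → $1,427.19; payment $852.40; balance $574.79
Quarter 6: opening $574.79; interest $1.14 → $575.93; payment $575.93; balance $0.00
Total paid: $4,854.93

$4,854.93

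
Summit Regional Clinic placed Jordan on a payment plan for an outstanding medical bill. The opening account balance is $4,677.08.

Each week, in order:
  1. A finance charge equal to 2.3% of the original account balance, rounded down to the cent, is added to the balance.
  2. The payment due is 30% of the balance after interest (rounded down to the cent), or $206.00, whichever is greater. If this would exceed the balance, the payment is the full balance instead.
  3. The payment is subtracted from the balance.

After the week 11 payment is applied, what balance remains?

$210.88

Week 1: $4,677.08 +$107.57 interest = $4,784.65; pay $1,435.39 → $3,349.26
Week 2: $3,349.26 +$107.57 interest = $3,456.83; pay $1,037.04 → $2,419.79
Week 3: $2,419.79 +$107.57 interest = $2,527.36; pay $758.20 → $1,769.16
Week 4: $1,769.16 +$107.57 interest = $1,876.73; pay $563.01 → $1,313.72
Week 5: $1,313.72 +$107.57 interest = $1,421.29; pay $426.38 → $994.91
Week 6: $994.91 +$107.57 interest = $1,102.48; pay $330.74 → $771.74
Week 7: $771.74 +$107.57 interest = $879.31; pay $263.79 → $615.52
Week 8: $615.52 +$107.57 interest = $723.09; pay $216.92 → $506.17
Week 9: $506.17 +$107.57 interest = $613.74; pay $206.00 → $407.74
Week 10: $407.74 +$107.57 interest = $515.31; pay $206.00 → $309.31
Week 11: $309.31 +$107.57 interest = $416.88; pay $206.00 → $210.88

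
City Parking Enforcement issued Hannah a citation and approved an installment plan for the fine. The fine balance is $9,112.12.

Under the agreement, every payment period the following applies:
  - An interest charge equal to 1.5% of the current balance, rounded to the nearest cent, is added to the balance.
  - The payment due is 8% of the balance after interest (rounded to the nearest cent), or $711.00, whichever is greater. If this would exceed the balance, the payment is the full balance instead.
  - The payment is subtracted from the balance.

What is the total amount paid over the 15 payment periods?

# | Opening | Interest | Payment | End bal
1 | $9,112.12 | $136.68 | $739.90 | $8,508.90
2 | $8,508.90 | $127.63 | $711.00 | $7,925.53
3 | $7,925.53 | $118.88 | $711.00 | $7,333.41
4 | $7,333.41 | $110.00 | $711.00 | $6,732.41
5 | $6,732.41 | $100.99 | $711.00 | $6,122.40
6 | $6,122.40 | $91.84 | $711.00 | $5,503.24
7 | $5,503.24 | $82.55 | $711.00 | $4,874.79
8 | $4,874.79 | $73.12 | $711.00 | $4,236.91
9 | $4,236.91 | $63.55 | $711.00 | $3,589.46
10 | $3,589.46 | $53.84 | $711.00 | $2,932.30
11 | $2,932.30 | $43.98 | $711.00 | $2,265.28
12 | $2,265.28 | $33.98 | $711.00 | $1,588.26
13 | $1,588.26 | $23.82 | $711.00 | $901.08
14 | $901.08 | $13.52 | $711.00 | $203.60
15 | $203.60 | $3.05 | $206.65 | $0.00
Total paid: $10,189.55

$10,189.55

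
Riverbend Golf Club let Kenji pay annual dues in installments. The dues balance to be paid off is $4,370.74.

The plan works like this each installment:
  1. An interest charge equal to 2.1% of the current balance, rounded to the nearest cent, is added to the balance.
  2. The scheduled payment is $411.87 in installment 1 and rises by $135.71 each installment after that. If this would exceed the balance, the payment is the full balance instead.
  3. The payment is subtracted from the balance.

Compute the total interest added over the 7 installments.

Installment 1: $4,370.74 +$91.79 interest = $4,462.53; pay $411.87 → $4,050.66
Installment 2: $4,050.66 +$85.06 interest = $4,135.72; pay $547.58 → $3,588.14
Installment 3: $3,588.14 +$75.35 interest = $3,663.49; pay $683.29 → $2,980.20
Installment 4: $2,980.20 +$62.58 interest = $3,042.78; pay $819.00 → $2,223.78
Installment 5: $2,223.78 +$46.70 interest = $2,270.48; pay $954.71 → $1,315.77
Installment 6: $1,315.77 +$27.63 interest = $1,343.40; pay $1,090.42 → $252.98
Installment 7: $252.98 +$5.31 interest = $258.29; pay $258.29 → $0.00
Total interest: $91.79 + $85.06 + $75.35 + $62.58 + $46.70 + $27.63 + $5.31 = $394.42

$394.42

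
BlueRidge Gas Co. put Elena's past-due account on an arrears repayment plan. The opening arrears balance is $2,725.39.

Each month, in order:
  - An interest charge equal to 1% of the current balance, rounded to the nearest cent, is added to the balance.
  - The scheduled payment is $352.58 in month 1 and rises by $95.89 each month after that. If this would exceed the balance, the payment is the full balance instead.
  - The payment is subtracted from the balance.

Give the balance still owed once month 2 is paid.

Month 1: opening $2,725.39; interest $27.25 → $2,752.64; payment $352.58; balance $2,400.06
Month 2: opening $2,400.06; interest $24.00 → $2,424.06; payment $448.47; balance $1,975.59

$1,975.59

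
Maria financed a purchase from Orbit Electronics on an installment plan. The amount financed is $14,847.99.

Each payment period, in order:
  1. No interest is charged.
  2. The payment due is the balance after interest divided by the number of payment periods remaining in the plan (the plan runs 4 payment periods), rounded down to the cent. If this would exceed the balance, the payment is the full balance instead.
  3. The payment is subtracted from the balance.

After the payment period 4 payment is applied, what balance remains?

$0.00

# | Opening | Payment | End bal
1 | $14,847.99 | $3,711.99 | $11,136.00
2 | $11,136.00 | $3,712.00 | $7,424.00
3 | $7,424.00 | $3,712.00 | $3,712.00
4 | $3,712.00 | $3,712.00 | $0.00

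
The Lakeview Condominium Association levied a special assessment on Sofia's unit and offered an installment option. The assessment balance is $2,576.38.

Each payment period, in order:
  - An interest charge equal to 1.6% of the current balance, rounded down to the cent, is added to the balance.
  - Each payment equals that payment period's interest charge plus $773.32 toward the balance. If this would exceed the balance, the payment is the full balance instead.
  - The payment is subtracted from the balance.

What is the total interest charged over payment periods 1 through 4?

Payment period 1: opening $2,576.38; interest $41.22 → $2,617.60; payment $814.54; balance $1,803.06
Payment period 2: opening $1,803.06; interest $28.84 → $1,831.90; payment $802.16; balance $1,029.74
Payment period 3: opening $1,029.74; interest $16.47 → $1,046.21; payment $789.79; balance $256.42
Payment period 4: opening $256.42; interest $4.10 → $260.52; payment $260.52; balance $0.00
Total interest: $41.22 + $28.84 + $16.47 + $4.10 = $90.63

$90.63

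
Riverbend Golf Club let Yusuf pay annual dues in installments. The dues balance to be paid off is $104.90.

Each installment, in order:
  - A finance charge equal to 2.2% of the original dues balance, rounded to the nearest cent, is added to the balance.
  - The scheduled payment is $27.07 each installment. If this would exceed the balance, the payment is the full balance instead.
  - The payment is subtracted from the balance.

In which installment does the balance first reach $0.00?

Installment 1: opening $104.90; interest $2.31 → $107.21; payment $27.07; balance $80.14
Installment 2: opening $80.14; interest $2.31 → $82.45; payment $27.07; balance $55.38
Installment 3: opening $55.38; interest $2.31 → $57.69; payment $27.07; balance $30.62
Installment 4: opening $30.62; interest $2.31 → $32.93; payment $27.07; balance $5.86
Installment 5: opening $5.86; interest $2.31 → $8.17; payment $8.17; balance $0.00
Balance reaches $0.00 in installment 5.

5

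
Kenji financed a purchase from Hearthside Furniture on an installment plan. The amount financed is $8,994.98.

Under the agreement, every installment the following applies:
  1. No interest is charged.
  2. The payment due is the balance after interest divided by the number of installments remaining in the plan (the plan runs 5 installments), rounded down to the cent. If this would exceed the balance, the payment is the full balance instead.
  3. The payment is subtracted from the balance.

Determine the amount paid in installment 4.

Installment 1: opening $8,994.98; payment $1,798.99; balance $7,195.99
Installment 2: opening $7,195.99; payment $1,798.99; balance $5,397.00
Installment 3: opening $5,397.00; payment $1,799.00; balance $3,598.00
Installment 4: opening $3,598.00; payment $1,799.00; balance $1,799.00

$1,799.00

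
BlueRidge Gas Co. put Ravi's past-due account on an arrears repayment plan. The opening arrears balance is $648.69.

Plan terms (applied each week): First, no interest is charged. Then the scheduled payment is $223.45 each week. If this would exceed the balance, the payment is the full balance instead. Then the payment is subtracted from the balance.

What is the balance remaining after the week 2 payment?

Week 1: $648.69 − $223.45 → $425.24
Week 2: $425.24 − $223.45 → $201.79

$201.79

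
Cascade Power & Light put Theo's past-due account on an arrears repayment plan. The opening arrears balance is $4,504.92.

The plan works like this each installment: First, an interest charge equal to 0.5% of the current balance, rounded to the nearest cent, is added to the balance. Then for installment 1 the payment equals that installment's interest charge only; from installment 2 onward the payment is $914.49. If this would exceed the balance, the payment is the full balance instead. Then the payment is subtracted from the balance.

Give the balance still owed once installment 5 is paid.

# | Opening | Interest | Payment | End bal
1 | $4,504.92 | $22.52 | $22.52 | $4,504.92
2 | $4,504.92 | $22.52 | $914.49 | $3,612.95
3 | $3,612.95 | $18.06 | $914.49 | $2,716.52
4 | $2,716.52 | $13.58 | $914.49 | $1,815.61
5 | $1,815.61 | $9.08 | $914.49 | $910.20

$910.20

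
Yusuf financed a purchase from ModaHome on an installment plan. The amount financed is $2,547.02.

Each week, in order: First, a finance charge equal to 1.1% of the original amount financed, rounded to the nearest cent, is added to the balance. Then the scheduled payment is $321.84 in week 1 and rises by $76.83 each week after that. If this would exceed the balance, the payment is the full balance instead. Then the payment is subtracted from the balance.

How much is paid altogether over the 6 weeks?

Week 1: opening $2,547.02; interest $28.02 → $2,575.04; payment $321.84; balance $2,253.20
Week 2: opening $2,253.20; interest $28.02 → $2,281.22; payment $398.67; balance $1,882.55
Week 3: opening $1,882.55; interest $28.02 → $1,910.57; payment $475.50; balance $1,435.07
Week 4: opening $1,435.07; interest $28.02 → $1,463.09; payment $552.33; balance $910.76
Week 5: opening $910.76; interest $28.02 → $938.78; payment $629.16; balance $309.62
Week 6: opening $309.62; interest $28.02 → $337.64; payment $337.64; balance $0.00
Total paid: $2,715.14

$2,715.14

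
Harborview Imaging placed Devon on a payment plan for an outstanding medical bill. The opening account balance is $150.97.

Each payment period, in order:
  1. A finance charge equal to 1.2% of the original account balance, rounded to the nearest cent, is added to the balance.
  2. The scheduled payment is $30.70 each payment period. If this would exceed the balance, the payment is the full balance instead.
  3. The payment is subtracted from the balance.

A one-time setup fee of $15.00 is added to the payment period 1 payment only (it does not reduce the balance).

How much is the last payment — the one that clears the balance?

Payment period 1: $150.97 +$1.81 interest = $152.78; pay $30.70 (+ $15.00 fee) → $122.08
Payment period 2: $122.08 +$1.81 interest = $123.89; pay $30.70 → $93.19
Payment period 3: $93.19 +$1.81 interest = $95.00; pay $30.70 → $64.30
Payment period 4: $64.30 +$1.81 interest = $66.11; pay $30.70 → $35.41
Payment period 5: $35.41 +$1.81 interest = $37.22; pay $30.70 → $6.52
Payment period 6: $6.52 +$1.81 interest = $8.33; pay $8.33 → $0.00

$8.33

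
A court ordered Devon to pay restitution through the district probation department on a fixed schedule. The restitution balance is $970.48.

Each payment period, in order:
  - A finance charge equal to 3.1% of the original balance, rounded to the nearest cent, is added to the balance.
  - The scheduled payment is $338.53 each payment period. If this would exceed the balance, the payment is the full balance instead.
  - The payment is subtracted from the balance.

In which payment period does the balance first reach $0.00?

4

Payment period 1: opening $970.48; interest $30.08 → $1,000.56; payment $338.53; balance $662.03
Payment period 2: opening $662.03; interest $30.08 → $692.11; payment $338.53; balance $353.58
Payment period 3: opening $353.58; interest $30.08 → $383.66; payment $338.53; balance $45.13
Payment period 4: opening $45.13; interest $30.08 → $75.21; payment $75.21; balance $0.00
Balance reaches $0.00 in payment period 4.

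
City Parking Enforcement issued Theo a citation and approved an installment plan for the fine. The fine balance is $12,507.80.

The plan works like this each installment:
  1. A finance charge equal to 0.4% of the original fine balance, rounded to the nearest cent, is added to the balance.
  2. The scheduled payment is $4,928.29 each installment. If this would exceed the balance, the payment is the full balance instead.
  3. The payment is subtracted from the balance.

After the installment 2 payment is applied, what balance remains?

Installment 1: $12,507.80 +$50.03 interest = $12,557.83; pay $4,928.29 → $7,629.54
Installment 2: $7,629.54 +$50.03 interest = $7,679.57; pay $4,928.29 → $2,751.28

$2,751.28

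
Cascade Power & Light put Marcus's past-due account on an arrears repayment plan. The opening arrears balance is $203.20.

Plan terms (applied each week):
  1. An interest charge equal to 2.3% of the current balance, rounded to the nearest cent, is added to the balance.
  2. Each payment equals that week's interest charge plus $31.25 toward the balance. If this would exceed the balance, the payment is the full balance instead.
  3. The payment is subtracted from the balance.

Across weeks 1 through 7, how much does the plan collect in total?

# | Opening | Interest | Payment | End bal
1 | $203.20 | $4.67 | $35.92 | $171.95
2 | $171.95 | $3.95 | $35.20 | $140.70
3 | $140.70 | $3.24 | $34.49 | $109.45
4 | $109.45 | $2.52 | $33.77 | $78.20
5 | $78.20 | $1.80 | $33.05 | $46.95
6 | $46.95 | $1.08 | $32.33 | $15.70
7 | $15.70 | $0.36 | $16.06 | $0.00
Total paid: $220.82

$220.82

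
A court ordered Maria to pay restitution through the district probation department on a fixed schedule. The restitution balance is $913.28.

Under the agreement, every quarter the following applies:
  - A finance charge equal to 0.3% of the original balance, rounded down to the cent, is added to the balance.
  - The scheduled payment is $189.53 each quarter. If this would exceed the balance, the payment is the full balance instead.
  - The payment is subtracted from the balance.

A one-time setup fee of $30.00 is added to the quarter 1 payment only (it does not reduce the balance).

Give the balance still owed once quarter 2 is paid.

Quarter 1: $913.28 +$2.73 interest = $916.01; pay $189.53 (+ $30.00 fee) → $726.48
Quarter 2: $726.48 +$2.73 interest = $729.21; pay $189.53 → $539.68

$539.68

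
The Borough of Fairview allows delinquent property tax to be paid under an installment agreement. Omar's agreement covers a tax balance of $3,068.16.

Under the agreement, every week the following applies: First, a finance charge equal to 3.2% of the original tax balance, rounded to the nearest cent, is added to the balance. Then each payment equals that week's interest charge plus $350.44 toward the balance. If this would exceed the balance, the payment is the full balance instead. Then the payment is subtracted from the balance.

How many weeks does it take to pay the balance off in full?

9

# | Opening | Interest | Payment | End bal
1 | $3,068.16 | $98.18 | $448.62 | $2,717.72
2 | $2,717.72 | $98.18 | $448.62 | $2,367.28
3 | $2,367.28 | $98.18 | $448.62 | $2,016.84
4 | $2,016.84 | $98.18 | $448.62 | $1,666.40
5 | $1,666.40 | $98.18 | $448.62 | $1,315.96
6 | $1,315.96 | $98.18 | $448.62 | $965.52
7 | $965.52 | $98.18 | $448.62 | $615.08
8 | $615.08 | $98.18 | $448.62 | $264.64
9 | $264.64 | $98.18 | $362.82 | $0.00
Balance reaches $0.00 in week 9.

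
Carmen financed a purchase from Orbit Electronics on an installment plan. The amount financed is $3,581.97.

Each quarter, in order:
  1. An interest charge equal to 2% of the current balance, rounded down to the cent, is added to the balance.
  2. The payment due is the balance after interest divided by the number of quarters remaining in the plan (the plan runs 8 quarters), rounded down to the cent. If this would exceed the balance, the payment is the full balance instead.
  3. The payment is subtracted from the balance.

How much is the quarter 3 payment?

$475.15

Quarter 1: opening $3,581.97; interest $71.63 → $3,653.60; payment $456.70; balance $3,196.90
Quarter 2: opening $3,196.90; interest $63.93 → $3,260.83; payment $465.83; balance $2,795.00
Quarter 3: opening $2,795.00; interest $55.90 → $2,850.90; payment $475.15; balance $2,375.75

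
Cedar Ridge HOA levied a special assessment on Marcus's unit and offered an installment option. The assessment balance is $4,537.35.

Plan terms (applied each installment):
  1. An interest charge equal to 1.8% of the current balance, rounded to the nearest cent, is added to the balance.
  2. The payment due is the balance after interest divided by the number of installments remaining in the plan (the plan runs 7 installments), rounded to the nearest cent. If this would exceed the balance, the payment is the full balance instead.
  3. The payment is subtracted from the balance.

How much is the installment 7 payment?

Installment 1: opening $4,537.35; interest $81.67 → $4,619.02; payment $659.86; balance $3,959.16
Installment 2: opening $3,959.16; interest $71.26 → $4,030.42; payment $671.74; balance $3,358.68
Installment 3: opening $3,358.68; interest $60.46 → $3,419.14; payment $683.83; balance $2,735.31
Installment 4: opening $2,735.31; interest $49.24 → $2,784.55; payment $696.14; balance $2,088.41
Installment 5: opening $2,088.41; interest $37.59 → $2,126.00; payment $708.67; balance $1,417.33
Installment 6: opening $1,417.33; interest $25.51 → $1,442.84; payment $721.42; balance $721.42
Installment 7: opening $721.42; interest $12.99 → $734.41; payment $734.41; balance $0.00

$734.41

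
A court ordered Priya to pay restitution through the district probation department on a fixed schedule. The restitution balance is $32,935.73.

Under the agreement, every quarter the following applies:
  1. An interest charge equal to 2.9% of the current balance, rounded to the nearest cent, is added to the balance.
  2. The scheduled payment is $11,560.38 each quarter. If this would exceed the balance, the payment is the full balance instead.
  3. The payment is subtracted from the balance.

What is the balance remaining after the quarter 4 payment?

Quarter 1: opening $32,935.73; interest $955.14 → $33,890.87; payment $11,560.38; balance $22,330.49
Quarter 2: opening $22,330.49; interest $647.58 → $22,978.07; payment $11,560.38; balance $11,417.69
Quarter 3: opening $11,417.69; interest $331.11 → $11,748.80; payment $11,560.38; balance $188.42
Quarter 4: opening $188.42; interest $5.46 → $193.88; payment $193.88; balance $0.00

$0.00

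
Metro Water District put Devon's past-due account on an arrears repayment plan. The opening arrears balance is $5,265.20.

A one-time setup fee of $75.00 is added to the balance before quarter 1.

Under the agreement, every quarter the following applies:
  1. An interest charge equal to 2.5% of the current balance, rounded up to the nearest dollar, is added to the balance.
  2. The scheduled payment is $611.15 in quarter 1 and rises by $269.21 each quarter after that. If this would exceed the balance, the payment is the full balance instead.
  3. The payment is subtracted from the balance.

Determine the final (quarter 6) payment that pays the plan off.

Quarter 1: $5,340.20 +$134.00 interest = $5,474.20; pay $611.15 → $4,863.05
Quarter 2: $4,863.05 +$122.00 interest = $4,985.05; pay $880.36 → $4,104.69
Quarter 3: $4,104.69 +$103.00 interest = $4,207.69; pay $1,149.57 → $3,058.12
Quarter 4: $3,058.12 +$77.00 interest = $3,135.12; pay $1,418.78 → $1,716.34
Quarter 5: $1,716.34 +$43.00 interest = $1,759.34; pay $1,687.99 → $71.35
Quarter 6: $71.35 +$2.00 interest = $73.35; pay $73.35 → $0.00

$73.35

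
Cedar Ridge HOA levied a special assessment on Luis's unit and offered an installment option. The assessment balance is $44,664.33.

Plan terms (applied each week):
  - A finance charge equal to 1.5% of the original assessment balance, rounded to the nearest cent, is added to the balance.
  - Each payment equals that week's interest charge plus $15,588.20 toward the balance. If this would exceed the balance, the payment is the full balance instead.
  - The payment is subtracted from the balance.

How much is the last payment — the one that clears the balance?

Week 1: opening $44,664.33; interest $669.96 → $45,334.29; payment $16,258.16; balance $29,076.13
Week 2: opening $29,076.13; interest $669.96 → $29,746.09; payment $16,258.16; balance $13,487.93
Week 3: opening $13,487.93; interest $669.96 → $14,157.89; payment $14,157.89; balance $0.00

$14,157.89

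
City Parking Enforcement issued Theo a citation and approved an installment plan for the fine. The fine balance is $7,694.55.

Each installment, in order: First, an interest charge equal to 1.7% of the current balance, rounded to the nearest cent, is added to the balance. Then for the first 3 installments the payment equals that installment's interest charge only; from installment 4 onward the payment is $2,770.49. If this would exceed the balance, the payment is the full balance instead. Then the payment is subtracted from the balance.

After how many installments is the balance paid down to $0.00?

6

# | Opening | Interest | Payment | End bal
1 | $7,694.55 | $130.81 | $130.81 | $7,694.55
2 | $7,694.55 | $130.81 | $130.81 | $7,694.55
3 | $7,694.55 | $130.81 | $130.81 | $7,694.55
4 | $7,694.55 | $130.81 | $2,770.49 | $5,054.87
5 | $5,054.87 | $85.93 | $2,770.49 | $2,370.31
6 | $2,370.31 | $40.30 | $2,410.61 | $0.00
Balance reaches $0.00 in installment 6.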